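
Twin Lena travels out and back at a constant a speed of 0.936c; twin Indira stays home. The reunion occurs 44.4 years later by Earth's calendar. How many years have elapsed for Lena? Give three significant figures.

γ = 1/√(1 − 0.936²) = 1/√0.1239 = 2.841
Lena's clock measures proper time along the trip: τ = Δt/γ = 44.4/2.841 years.

τ = 15.6 years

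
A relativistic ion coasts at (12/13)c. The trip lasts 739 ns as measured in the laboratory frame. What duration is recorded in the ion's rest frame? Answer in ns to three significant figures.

τ = 284 ns

γ = 1/√(1 − (12/13)²) = 13/5 = 2.600
The interval measured in the laboratory frame is the dilated one; the clock in the ion's rest frame measures the proper time τ = Δt/γ = 739/2.600 ns.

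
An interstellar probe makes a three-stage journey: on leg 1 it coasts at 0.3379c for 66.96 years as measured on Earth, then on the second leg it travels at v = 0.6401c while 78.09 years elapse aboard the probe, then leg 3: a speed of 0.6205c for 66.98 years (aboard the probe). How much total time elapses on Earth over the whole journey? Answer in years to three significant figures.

Leg 1: 66.96 years is already measured on Earth.
Leg 2: γ = 1/√(1 − 0.6401²) = 1/√0.5903 = 1.302; Δt_2 = 1.302 × 78.09 = 101.6 years.
Leg 3: γ = 1/√(1 − 0.6205²) = 1/√0.6150 = 1.275; Δt_3 = 1.275 × 66.98 = 85.41 years.
Total: 66.96 + 101.6 + 85.41 years.

Δt = 254 years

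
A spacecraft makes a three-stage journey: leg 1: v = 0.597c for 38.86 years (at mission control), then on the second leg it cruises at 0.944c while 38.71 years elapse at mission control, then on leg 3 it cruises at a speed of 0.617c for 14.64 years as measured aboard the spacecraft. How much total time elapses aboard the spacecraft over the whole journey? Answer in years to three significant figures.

Leg 1: γ = 1/√(1 − 0.597²) = 1/√0.6436 = 1.247; τ_1 = 38.86/1.247 = 31.18 years.
Leg 2: γ = 1/√(1 − 0.944²) = 1/√0.1089 = 3.031; τ_2 = 38.71/3.031 = 12.77 years.
Leg 3: 14.64 years is already measured aboard the spacecraft.
Total: 31.18 + 12.77 + 14.64 years.

τ = 58.6 years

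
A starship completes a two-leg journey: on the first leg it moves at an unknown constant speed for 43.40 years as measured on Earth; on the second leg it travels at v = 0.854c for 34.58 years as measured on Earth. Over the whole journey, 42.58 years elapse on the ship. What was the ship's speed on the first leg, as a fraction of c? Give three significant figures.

β = 0.824

Leg 1: speed unknown; τ_1 = 43.40/γ_1.
Leg 2: γ = 1/√(1 − 0.854²) = 1/√0.2707 = 1.922; τ_2 = 34.58/1.922 = 17.99 years.
Total proper time: τ_1 + 17.99 = 42.58, so τ_1 = 42.58 − 17.99 = 24.59 years.
γ_1 = 43.40/24.59 = 1.765; β = √(1 − 1/γ²) = √0.6790.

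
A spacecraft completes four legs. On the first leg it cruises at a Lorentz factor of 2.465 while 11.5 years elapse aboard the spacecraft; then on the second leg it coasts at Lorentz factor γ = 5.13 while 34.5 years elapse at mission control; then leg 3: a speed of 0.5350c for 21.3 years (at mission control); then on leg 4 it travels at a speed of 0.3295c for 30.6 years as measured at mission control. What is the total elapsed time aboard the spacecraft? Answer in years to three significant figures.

τ = 65.1 years

Leg 1: 11.5 years is already measured aboard the spacecraft.
Leg 2: γ = 5.13; τ_2 = 34.5/5.130 = 6.725 years.
Leg 3: γ = 1/√(1 − 0.5350²) = 1/√0.7138 = 1.184; τ_3 = 21.3/1.184 = 18.00 years.
Leg 4: γ = 1/√(1 − 0.3295²) = 1/√0.8914 = 1.059; τ_4 = 30.6/1.059 = 28.89 years.
Total: 11.50 + 6.725 + 18.00 + 28.89 years.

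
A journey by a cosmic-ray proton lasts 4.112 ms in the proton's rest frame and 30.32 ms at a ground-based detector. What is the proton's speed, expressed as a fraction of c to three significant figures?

The proper time is measured in the proton's rest frame (both events occur at the proton's location); Δt is measured at a ground-based detector. γ = Δt/τ = 30.32/4.112 = 7.374.
β = √(1 − 1/γ²) = √(1 − 0.01839) = √0.9816

v = 0.991c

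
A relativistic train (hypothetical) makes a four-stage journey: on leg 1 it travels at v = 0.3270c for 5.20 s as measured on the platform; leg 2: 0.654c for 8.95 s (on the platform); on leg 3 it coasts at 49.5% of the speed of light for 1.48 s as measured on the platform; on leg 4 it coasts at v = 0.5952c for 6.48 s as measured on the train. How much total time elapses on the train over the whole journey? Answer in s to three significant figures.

Leg 1: γ = 1/√(1 − 0.3270²) = 1/√0.8931 = 1.058; τ_1 = 5.20/1.058 = 4.914 s.
Leg 2: γ = 1/√(1 − 0.654²) = 1/√0.5723 = 1.322; τ_2 = 8.95/1.322 = 6.771 s.
Leg 3: β = 0.495; γ = 1/√(1 − 0.495²) = 1/√0.7550 = 1.151; τ_3 = 1.48/1.151 = 1.286 s.
Leg 4: 6.48 s is already measured on the train.
Total: 4.914 + 6.771 + 1.286 + 6.480 s.

τ = 19.5 s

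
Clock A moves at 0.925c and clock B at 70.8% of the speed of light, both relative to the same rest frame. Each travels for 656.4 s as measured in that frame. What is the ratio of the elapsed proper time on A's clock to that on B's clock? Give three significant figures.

τ_A/τ_B = 0.538

A: γ = 1/√(1 − 0.925²) = 1/√0.1444 = 2.632. B: β = 0.708; γ = 1/√(1 − 0.708²) = 1/√0.4987 = 1.416.
τ_A/τ_B = γ_B/γ_A = 1.416/2.632 = 0.5380, so τ_A/τ_B = 0.5380.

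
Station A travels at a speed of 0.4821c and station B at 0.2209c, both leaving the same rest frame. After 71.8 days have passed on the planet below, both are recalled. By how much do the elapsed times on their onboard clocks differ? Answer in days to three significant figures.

A: γ = 1/√(1 − 0.4821²) = 1/√0.7676 = 1.141; τ_A = 71.8/1.141 = 62.91 days.
B: γ = 1/√(1 − 0.2209²) = 1/√0.9512 = 1.025; τ_B = 71.8/1.025 = 70.03 days.

|τ_A − τ_B| = 7.12 days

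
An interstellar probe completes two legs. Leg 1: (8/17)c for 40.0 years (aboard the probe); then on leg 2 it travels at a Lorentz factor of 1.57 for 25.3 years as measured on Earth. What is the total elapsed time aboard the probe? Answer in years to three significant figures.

Leg 1: 40.0 years is already measured aboard the probe.
Leg 2: γ = 1.57; τ_2 = 25.3/1.570 = 16.11 years.
Total: 40.00 + 16.11 years.

τ = 56.1 years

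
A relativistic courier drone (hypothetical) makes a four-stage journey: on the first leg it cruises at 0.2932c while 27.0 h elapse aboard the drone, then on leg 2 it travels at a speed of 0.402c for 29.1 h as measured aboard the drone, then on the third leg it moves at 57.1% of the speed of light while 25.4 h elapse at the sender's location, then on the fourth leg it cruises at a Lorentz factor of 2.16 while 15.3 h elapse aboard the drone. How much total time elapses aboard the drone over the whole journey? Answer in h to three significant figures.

τ = 92.3 h

Leg 1: 27.0 h is already measured aboard the drone.
Leg 2: 29.1 h is already measured aboard the drone.
Leg 3: β = 0.571; γ = 1/√(1 − 0.571²) = 1/√0.6740 = 1.218; τ_3 = 25.4/1.218 = 20.85 h.
Leg 4: 15.3 h is already measured aboard the drone.
Total: 27.00 + 29.10 + 20.85 + 15.30 h.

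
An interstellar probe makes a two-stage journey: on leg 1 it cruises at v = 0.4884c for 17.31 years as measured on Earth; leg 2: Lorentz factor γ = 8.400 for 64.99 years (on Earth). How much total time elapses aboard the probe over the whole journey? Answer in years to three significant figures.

Leg 1: γ = 1/√(1 − 0.4884²) = 1/√0.7615 = 1.146; τ_1 = 17.31/1.146 = 15.11 years.
Leg 2: γ = 8.400; τ_2 = 64.99/8.400 = 7.737 years.
Total: 15.11 + 7.737 years.

τ = 22.8 years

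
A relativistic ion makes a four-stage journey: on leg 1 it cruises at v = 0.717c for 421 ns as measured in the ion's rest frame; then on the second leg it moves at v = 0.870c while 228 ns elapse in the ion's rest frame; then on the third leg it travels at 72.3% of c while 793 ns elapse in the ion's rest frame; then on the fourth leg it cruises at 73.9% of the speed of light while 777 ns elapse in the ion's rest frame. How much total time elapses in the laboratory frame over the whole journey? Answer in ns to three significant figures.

Leg 1: γ = 1/√(1 − 0.717²) = 1/√0.4859 = 1.435; Δt_1 = 1.435 × 421 = 604.0 ns.
Leg 2: γ = 1/√(1 − 0.870²) = 1/√0.2431 = 2.028; Δt_2 = 2.028 × 228 = 462.4 ns.
Leg 3: β = 0.723; γ = 1/√(1 − 0.723²) = 1/√0.4773 = 1.447; Δt_3 = 1.447 × 793 = 1148 ns.
Leg 4: β = 0.739; γ = 1/√(1 − 0.739²) = 1/√0.4539 = 1.484; Δt_4 = 1.484 × 777 = 1153 ns.
Total: 604.0 + 462.4 + 1148 + 1153 ns.

Δt = 3370 ns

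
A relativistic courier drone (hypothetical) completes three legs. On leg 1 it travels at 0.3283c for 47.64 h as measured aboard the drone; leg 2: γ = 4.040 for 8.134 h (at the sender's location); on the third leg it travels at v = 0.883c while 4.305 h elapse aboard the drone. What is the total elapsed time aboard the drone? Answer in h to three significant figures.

τ = 54.0 h

Leg 1: 47.64 h is already measured aboard the drone.
Leg 2: γ = 4.040; τ_2 = 8.134/4.040 = 2.013 h.
Leg 3: 4.305 h is already measured aboard the drone.
Total: 47.64 + 2.013 + 4.305 h.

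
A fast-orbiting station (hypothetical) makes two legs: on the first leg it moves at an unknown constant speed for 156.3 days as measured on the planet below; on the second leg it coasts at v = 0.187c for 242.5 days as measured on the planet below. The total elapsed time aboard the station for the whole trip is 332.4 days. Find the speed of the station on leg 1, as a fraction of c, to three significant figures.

β = 0.798

Leg 1: speed unknown; τ_1 = 156.3/γ_1.
Leg 2: γ = 1/√(1 − 0.187²) = 1/√0.9650 = 1.018; τ_2 = 242.5/1.018 = 238.2 days.
Total proper time: τ_1 + 238.2 = 332.4, so τ_1 = 332.4 − 238.2 = 94.18 days.
γ_1 = 156.3/94.18 = 1.660; β = √(1 − 1/γ²) = √0.6369.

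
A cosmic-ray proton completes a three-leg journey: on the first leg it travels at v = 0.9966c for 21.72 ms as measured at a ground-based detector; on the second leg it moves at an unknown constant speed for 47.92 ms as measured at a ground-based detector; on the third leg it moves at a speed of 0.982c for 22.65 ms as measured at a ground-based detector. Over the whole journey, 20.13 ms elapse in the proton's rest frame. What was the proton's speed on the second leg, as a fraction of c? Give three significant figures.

β = 0.956

Leg 1: γ = 1/√(1 − 0.9966²) = 1/√0.006788 = 12.14; τ_1 = 21.72/12.14 = 1.790 ms.
Leg 2: speed unknown; τ_2 = 47.92/γ_2.
Leg 3: γ = 1/√(1 − 0.982²) = 1/√0.03568 = 5.294; τ_3 = 22.65/5.294 = 4.278 ms.
Total proper time: 1.790 + τ_2 + 4.278 = 20.13, so τ_2 = 20.13 − 6.068 = 14.06 ms.
γ_2 = 47.92/14.06 = 3.408; β = √(1 − 1/γ²) = √0.9139.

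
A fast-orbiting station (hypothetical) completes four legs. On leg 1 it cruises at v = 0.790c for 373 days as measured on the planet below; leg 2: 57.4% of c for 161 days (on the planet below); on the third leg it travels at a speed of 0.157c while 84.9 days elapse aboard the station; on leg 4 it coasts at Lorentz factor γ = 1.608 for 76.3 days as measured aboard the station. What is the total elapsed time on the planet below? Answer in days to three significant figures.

Δt = 743 days

Leg 1: 373 days is already measured on the planet below.
Leg 2: 161 days is already measured on the planet below.
Leg 3: γ = 1/√(1 − 0.157²) = 1/√0.9754 = 1.013; Δt_3 = 1.013 × 84.9 = 85.97 days.
Leg 4: γ = 1.608; Δt_4 = 1.608 × 76.3 = 122.7 days.
Total: 373.0 + 161.0 + 85.97 + 122.7 days.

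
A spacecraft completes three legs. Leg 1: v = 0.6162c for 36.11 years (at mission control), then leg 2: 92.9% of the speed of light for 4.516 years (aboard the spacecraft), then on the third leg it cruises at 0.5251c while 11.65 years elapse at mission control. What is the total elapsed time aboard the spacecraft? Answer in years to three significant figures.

Leg 1: γ = 1/√(1 − 0.6162²) = 1/√0.6203 = 1.270; τ_1 = 36.11/1.270 = 28.44 years.
Leg 2: 4.516 years is already measured aboard the spacecraft.
Leg 3: γ = 1/√(1 − 0.5251²) = 1/√0.7243 = 1.175; τ_3 = 11.65/1.175 = 9.915 years.
Total: 28.44 + 4.516 + 9.915 years.

τ = 42.9 years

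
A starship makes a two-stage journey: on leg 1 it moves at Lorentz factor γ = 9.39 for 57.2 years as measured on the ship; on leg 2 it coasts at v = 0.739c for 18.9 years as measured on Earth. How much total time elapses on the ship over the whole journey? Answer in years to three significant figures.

Leg 1: 57.2 years is already measured on the ship.
Leg 2: γ = 1/√(1 − 0.739²) = 1/√0.4539 = 1.484; τ_2 = 18.9/1.484 = 12.73 years.
Total: 57.20 + 12.73 years.

τ = 69.9 years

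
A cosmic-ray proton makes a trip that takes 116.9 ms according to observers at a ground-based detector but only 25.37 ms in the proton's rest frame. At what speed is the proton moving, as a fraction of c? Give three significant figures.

The proper time is measured in the proton's rest frame (both events occur at the proton's location); Δt is measured at a ground-based detector. γ = Δt/τ = 116.9/25.37 = 4.608.
β = √(1 − 1/γ²) = √(1 − 0.04710) = √0.9529

v = 0.976c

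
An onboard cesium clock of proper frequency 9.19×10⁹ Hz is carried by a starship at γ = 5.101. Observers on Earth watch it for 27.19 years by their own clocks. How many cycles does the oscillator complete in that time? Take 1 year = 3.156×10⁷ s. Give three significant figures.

γ = 5.101
During 27.19 years of lab time, the oscillator's proper time advances by τ = Δt/γ = 27.19/5.101 = 5.330 years = 1.682×10⁸ s.
N = f × τ = 9.19×10⁹ × 1.682×10⁸ = 1.546×10¹⁸.

N = 1.55×10¹⁸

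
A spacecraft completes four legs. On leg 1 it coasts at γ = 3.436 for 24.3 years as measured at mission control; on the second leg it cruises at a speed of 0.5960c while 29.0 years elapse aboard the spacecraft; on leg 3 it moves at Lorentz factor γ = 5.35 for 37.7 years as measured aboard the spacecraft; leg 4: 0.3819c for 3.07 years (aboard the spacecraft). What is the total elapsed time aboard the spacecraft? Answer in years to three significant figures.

Leg 1: γ = 3.436; τ_1 = 24.3/3.436 = 7.072 years.
Leg 2: 29.0 years is already measured aboard the spacecraft.
Leg 3: 37.7 years is already measured aboard the spacecraft.
Leg 4: 3.07 years is already measured aboard the spacecraft.
Total: 7.072 + 29.00 + 37.70 + 3.070 years.

τ = 76.8 years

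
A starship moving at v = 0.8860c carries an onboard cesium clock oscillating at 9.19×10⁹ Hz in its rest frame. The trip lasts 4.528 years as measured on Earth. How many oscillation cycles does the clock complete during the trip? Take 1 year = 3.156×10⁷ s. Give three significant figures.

N = 6.09×10¹⁷

γ = 1/√(1 − 0.8860²) = 1/√0.2150 = 2.157
The oscillator's own cycle count is N = f × τ where τ is the proper time on the ship. τ = Δt/γ = 4.528/2.157 = 2.100 years = 6.626×10⁷ s.
N = 9.19×10⁹ × 6.626×10⁷ = 6.090×10¹⁷.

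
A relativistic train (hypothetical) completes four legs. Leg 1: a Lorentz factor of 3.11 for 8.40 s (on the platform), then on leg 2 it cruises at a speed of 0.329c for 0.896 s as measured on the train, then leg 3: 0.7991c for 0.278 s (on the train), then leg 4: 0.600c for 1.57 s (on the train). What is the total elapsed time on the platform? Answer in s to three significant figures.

Leg 1: 8.40 s is already measured on the platform.
Leg 2: γ = 1/√(1 − 0.329²) = 1/√0.8918 = 1.059; Δt_2 = 1.059 × 0.896 = 0.9488 s.
Leg 3: γ = 1/√(1 − 0.7991²) = 1/√0.3614 = 1.663; Δt_3 = 1.663 × 0.278 = 0.4624 s.
Leg 4: γ = 1/√(1 − 0.600²) = 5/4 = 1.250; Δt_4 = 1.250 × 1.57 = 1.963 s.
Total: 8.400 + 0.9488 + 0.4624 + 1.963 s.

Δt = 11.8 s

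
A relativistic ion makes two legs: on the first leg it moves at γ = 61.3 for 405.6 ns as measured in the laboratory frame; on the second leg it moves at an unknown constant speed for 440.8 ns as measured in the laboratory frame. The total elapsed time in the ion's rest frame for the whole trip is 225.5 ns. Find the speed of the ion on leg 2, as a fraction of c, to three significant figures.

β = 0.868

Leg 1: γ = 61.3; τ_1 = 405.6/61.30 = 6.617 ns.
Leg 2: speed unknown; τ_2 = 440.8/γ_2.
Total proper time: 6.617 + τ_2 = 225.5, so τ_2 = 225.5 − 6.617 = 218.9 ns.
γ_2 = 440.8/218.9 = 2.014; β = √(1 − 1/γ²) = √0.7534.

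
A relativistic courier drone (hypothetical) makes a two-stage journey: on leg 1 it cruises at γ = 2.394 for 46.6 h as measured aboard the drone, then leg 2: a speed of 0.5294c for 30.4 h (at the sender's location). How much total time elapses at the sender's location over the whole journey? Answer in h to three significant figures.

Leg 1: γ = 2.394; Δt_1 = 2.394 × 46.6 = 111.6 h.
Leg 2: 30.4 h is already measured at the sender's location.
Total: 111.6 + 30.40 h.

Δt = 142 h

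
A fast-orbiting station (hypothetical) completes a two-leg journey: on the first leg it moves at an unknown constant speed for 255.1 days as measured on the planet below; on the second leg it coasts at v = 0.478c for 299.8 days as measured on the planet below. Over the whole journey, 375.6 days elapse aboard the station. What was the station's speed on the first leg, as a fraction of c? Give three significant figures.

Leg 1: speed unknown; τ_1 = 255.1/γ_1.
Leg 2: γ = 1/√(1 − 0.478²) = 1/√0.7715 = 1.138; τ_2 = 299.8/1.138 = 263.3 days.
Total proper time: τ_1 + 263.3 = 375.6, so τ_1 = 375.6 − 263.3 = 112.3 days.
γ_1 = 255.1/112.3 = 2.272; β = √(1 − 1/γ²) = √0.8063.

β = 0.898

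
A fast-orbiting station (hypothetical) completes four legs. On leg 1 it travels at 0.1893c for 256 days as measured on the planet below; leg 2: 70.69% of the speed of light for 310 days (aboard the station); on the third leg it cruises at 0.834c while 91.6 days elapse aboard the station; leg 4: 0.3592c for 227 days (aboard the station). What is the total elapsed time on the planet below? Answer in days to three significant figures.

Δt = 1100 days

Leg 1: 256 days is already measured on the planet below.
Leg 2: β = 0.7069; γ = 1/√(1 − 0.7069²) = 1/√0.5003 = 1.414; Δt_2 = 1.414 × 310 = 438.3 days.
Leg 3: γ = 1/√(1 − 0.834²) = 1/√0.3044 = 1.812; Δt_3 = 1.812 × 91.6 = 166.0 days.
Leg 4: γ = 1/√(1 − 0.3592²) = 1/√0.8710 = 1.072; Δt_4 = 1.072 × 227 = 243.2 days.
Total: 256.0 + 438.3 + 166.0 + 243.2 days.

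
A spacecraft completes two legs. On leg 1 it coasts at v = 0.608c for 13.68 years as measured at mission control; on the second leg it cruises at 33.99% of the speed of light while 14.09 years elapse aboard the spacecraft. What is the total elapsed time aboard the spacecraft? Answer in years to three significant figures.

τ = 25.0 years

Leg 1: γ = 1/√(1 − 0.608²) = 1/√0.6303 = 1.260; τ_1 = 13.68/1.260 = 10.86 years.
Leg 2: 14.09 years is already measured aboard the spacecraft.
Total: 10.86 + 14.09 years.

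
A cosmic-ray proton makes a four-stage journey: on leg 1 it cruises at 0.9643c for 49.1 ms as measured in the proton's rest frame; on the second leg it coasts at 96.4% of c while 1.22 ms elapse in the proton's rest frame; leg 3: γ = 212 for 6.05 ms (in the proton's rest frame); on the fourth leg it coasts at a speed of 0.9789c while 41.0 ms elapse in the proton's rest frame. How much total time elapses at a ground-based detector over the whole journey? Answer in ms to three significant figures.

Δt = 1670 ms

Leg 1: γ = 1/√(1 − 0.9643²) = 1/√0.07013 = 3.776; Δt_1 = 3.776 × 49.1 = 185.4 ms.
Leg 2: β = 0.964; γ = 1/√(1 − 0.964²) = 1/√0.07070 = 3.761; Δt_2 = 3.761 × 1.22 = 4.588 ms.
Leg 3: γ = 212; Δt_3 = 212.0 × 6.05 = 1283 ms.
Leg 4: γ = 1/√(1 − 0.9789²) = 1/√0.04175 = 4.894; Δt_4 = 4.894 × 41.0 = 200.6 ms.
Total: 185.4 + 4.588 + 1283 + 200.6 ms.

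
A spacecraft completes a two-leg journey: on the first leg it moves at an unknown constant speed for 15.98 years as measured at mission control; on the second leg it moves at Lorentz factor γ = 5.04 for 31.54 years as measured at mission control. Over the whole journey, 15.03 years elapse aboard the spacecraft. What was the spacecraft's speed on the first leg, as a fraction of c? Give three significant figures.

β = 0.836

Leg 1: speed unknown; τ_1 = 15.98/γ_1.
Leg 2: γ = 5.04; τ_2 = 31.54/5.040 = 6.258 years.
Total proper time: τ_1 + 6.258 = 15.03, so τ_1 = 15.03 − 6.258 = 8.772 years.
γ_1 = 15.98/8.772 = 1.822; β = √(1 − 1/γ²) = √0.6987.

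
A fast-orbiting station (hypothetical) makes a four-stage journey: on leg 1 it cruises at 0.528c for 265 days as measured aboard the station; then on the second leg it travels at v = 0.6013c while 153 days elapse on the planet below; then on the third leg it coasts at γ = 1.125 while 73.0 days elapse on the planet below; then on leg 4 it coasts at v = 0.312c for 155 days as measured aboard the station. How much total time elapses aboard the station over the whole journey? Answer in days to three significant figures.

τ = 607 days

Leg 1: 265 days is already measured aboard the station.
Leg 2: γ = 1/√(1 − 0.6013²) = 1/√0.6384 = 1.252; τ_2 = 153/1.252 = 122.3 days.
Leg 3: γ = 1.125; τ_3 = 73.0/1.125 = 64.89 days.
Leg 4: 155 days is already measured aboard the station.
Total: 265.0 + 122.3 + 64.89 + 155.0 days.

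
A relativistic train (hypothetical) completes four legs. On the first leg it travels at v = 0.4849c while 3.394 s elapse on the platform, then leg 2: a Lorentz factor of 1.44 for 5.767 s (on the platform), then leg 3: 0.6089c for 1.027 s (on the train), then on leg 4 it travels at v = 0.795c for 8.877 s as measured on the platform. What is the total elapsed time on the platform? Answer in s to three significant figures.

Leg 1: 3.394 s is already measured on the platform.
Leg 2: 5.767 s is already measured on the platform.
Leg 3: γ = 1/√(1 − 0.6089²) = 1/√0.6292 = 1.261; Δt_3 = 1.261 × 1.027 = 1.295 s.
Leg 4: 8.877 s is already measured on the platform.
Total: 3.394 + 5.767 + 1.295 + 8.877 s.

Δt = 19.3 s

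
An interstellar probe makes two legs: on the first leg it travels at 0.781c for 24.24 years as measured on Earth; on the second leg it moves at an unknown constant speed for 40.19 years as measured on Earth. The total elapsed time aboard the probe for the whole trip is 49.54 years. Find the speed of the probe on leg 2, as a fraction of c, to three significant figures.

Leg 1: γ = 1/√(1 − 0.781²) = 1/√0.3900 = 1.601; τ_1 = 24.24/1.601 = 15.14 years.
Leg 2: speed unknown; τ_2 = 40.19/γ_2.
Total proper time: 15.14 + τ_2 = 49.54, so τ_2 = 49.54 − 15.14 = 34.40 years.
γ_2 = 40.19/34.40 = 1.168; β = √(1 − 1/γ²) = √0.2673.

β = 0.517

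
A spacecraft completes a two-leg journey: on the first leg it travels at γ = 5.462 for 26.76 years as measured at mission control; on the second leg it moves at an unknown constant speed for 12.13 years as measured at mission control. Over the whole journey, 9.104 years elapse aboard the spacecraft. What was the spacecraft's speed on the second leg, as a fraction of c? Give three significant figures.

β = 0.938

Leg 1: γ = 5.462; τ_1 = 26.76/5.462 = 4.899 years.
Leg 2: speed unknown; τ_2 = 12.13/γ_2.
Total proper time: 4.899 + τ_2 = 9.104, so τ_2 = 9.104 − 4.899 = 4.205 years.
γ_2 = 12.13/4.205 = 2.885; β = √(1 − 1/γ²) = √0.8798.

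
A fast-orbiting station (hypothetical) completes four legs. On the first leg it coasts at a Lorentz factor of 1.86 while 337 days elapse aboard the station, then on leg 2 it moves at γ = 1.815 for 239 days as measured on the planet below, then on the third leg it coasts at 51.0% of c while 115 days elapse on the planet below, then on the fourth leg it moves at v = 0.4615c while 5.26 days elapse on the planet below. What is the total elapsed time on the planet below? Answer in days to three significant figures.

Leg 1: γ = 1.86; Δt_1 = 1.860 × 337 = 626.8 days.
Leg 2: 239 days is already measured on the planet below.
Leg 3: 115 days is already measured on the planet below.
Leg 4: 5.26 days is already measured on the planet below.
Total: 626.8 + 239.0 + 115.0 + 5.260 days.

Δt = 986 days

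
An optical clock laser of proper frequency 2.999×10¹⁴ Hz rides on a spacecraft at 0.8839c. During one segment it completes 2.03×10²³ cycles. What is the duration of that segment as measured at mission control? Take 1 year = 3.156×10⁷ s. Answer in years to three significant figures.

γ = 1/√(1 − 0.8839²) = 1/√0.2187 = 2.138
Proper time for N cycles: τ = N/f = 2.03×10²³/(2.999×10¹⁴) = 6.769×10⁸ s = 21.45 years.
Lab-frame duration Δt = γτ = 2.138 × 21.45 = 45.86 years.

Δt = 45.9 years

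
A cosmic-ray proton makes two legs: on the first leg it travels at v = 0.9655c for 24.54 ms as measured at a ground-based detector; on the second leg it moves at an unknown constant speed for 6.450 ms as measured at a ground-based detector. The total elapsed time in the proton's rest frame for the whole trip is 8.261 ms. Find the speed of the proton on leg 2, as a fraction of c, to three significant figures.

Leg 1: γ = 1/√(1 − 0.9655²) = 1/√0.06781 = 3.840; τ_1 = 24.54/3.840 = 6.390 ms.
Leg 2: speed unknown; τ_2 = 6.450/γ_2.
Total proper time: 6.390 + τ_2 = 8.261, so τ_2 = 8.261 − 6.390 = 1.871 ms.
γ_2 = 6.450/1.871 = 3.448; β = √(1 − 1/γ²) = √0.9159.

β = 0.957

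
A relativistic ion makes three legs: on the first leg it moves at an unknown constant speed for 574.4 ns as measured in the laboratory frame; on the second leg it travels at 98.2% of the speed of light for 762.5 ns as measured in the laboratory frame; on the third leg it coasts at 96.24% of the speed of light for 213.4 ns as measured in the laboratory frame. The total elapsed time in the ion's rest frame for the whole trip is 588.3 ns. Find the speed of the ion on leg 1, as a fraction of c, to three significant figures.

Leg 1: speed unknown; τ_1 = 574.4/γ_1.
Leg 2: β = 0.982; γ = 1/√(1 − 0.982²) = 1/√0.03568 = 5.294; τ_2 = 762.5/5.294 = 144.0 ns.
Leg 3: β = 0.9624; γ = 1/√(1 − 0.9624²) = 1/√0.07379 = 3.681; τ_3 = 213.4/3.681 = 57.97 ns.
Total proper time: τ_1 + 144.0 + 57.97 = 588.3, so τ_1 = 588.3 − 202.0 = 386.3 ns.
γ_1 = 574.4/386.3 = 1.487; β = √(1 − 1/γ²) = √0.5477.

β = 0.740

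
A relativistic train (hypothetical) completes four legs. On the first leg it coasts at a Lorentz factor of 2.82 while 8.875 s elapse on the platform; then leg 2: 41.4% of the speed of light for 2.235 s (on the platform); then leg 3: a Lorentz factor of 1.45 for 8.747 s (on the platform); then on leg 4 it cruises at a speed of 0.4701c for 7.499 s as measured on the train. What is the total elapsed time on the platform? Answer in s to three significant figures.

Leg 1: 8.875 s is already measured on the platform.
Leg 2: 2.235 s is already measured on the platform.
Leg 3: 8.747 s is already measured on the platform.
Leg 4: γ = 1/√(1 − 0.4701²) = 1/√0.7790 = 1.133; Δt_4 = 1.133 × 7.499 = 8.496 s.
Total: 8.875 + 2.235 + 8.747 + 8.496 s.

Δt = 28.4 s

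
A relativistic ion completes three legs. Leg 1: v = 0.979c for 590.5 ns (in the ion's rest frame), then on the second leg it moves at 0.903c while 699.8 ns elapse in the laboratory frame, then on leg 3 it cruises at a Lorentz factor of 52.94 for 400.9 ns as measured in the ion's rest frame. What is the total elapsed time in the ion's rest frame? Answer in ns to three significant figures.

Leg 1: 590.5 ns is already measured in the ion's rest frame.
Leg 2: γ = 1/√(1 − 0.903²) = 1/√0.1846 = 2.328; τ_2 = 699.8/2.328 = 300.7 ns.
Leg 3: 400.9 ns is already measured in the ion's rest frame.
Total: 590.5 + 300.7 + 400.9 ns.

τ = 1290 ns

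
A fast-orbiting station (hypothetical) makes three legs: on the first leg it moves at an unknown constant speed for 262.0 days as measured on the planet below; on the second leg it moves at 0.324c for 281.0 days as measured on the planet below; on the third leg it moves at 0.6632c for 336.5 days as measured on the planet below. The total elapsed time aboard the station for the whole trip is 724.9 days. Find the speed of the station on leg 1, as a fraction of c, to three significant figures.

Leg 1: speed unknown; τ_1 = 262.0/γ_1.
Leg 2: γ = 1/√(1 − 0.324²) = 1/√0.8950 = 1.057; τ_2 = 281.0/1.057 = 265.8 days.
Leg 3: γ = 1/√(1 − 0.6632²) = 1/√0.5602 = 1.336; τ_3 = 336.5/1.336 = 251.9 days.
Total proper time: τ_1 + 265.8 + 251.9 = 724.9, so τ_1 = 724.9 − 517.7 = 207.2 days.
γ_1 = 262.0/207.2 = 1.264; β = √(1 − 1/γ²) = √0.3745.

β = 0.612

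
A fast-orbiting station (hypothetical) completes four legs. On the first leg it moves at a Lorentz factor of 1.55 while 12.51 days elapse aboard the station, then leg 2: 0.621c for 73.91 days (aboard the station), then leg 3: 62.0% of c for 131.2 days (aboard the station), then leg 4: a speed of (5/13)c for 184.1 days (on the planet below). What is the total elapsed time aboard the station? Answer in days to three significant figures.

Leg 1: 12.51 days is already measured aboard the station.
Leg 2: 73.91 days is already measured aboard the station.
Leg 3: 131.2 days is already measured aboard the station.
Leg 4: γ = 1/√(1 − (5/13)²) = 13/12 ≈ 1.083; τ_4 = 184.1/1.083 = 169.9 days.
Total: 12.51 + 73.91 + 131.2 + 169.9 days.

τ = 388 days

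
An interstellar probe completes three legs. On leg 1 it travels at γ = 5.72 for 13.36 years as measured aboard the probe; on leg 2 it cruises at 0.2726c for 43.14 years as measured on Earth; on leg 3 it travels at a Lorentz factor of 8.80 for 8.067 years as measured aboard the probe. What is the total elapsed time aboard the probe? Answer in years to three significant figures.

Leg 1: 13.36 years is already measured aboard the probe.
Leg 2: γ = 1/√(1 − 0.2726²) = 1/√0.9257 = 1.039; τ_2 = 43.14/1.039 = 41.51 years.
Leg 3: 8.067 years is already measured aboard the probe.
Total: 13.36 + 41.51 + 8.067 years.

τ = 62.9 years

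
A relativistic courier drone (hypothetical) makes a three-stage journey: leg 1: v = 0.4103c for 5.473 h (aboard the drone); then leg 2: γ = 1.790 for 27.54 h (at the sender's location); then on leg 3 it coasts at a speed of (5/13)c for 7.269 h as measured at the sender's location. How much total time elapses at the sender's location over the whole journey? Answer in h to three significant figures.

Leg 1: γ = 1/√(1 − 0.4103²) = 1/√0.8317 = 1.097; Δt_1 = 1.097 × 5.473 = 6.001 h.
Leg 2: 27.54 h is already measured at the sender's location.
Leg 3: 7.269 h is already measured at the sender's location.
Total: 6.001 + 27.54 + 7.269 h.

Δt = 40.8 h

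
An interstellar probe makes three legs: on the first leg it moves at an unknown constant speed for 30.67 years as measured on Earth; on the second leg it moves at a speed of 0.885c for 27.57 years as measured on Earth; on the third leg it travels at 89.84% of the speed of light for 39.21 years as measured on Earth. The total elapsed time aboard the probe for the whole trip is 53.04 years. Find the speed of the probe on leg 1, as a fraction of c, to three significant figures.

Leg 1: speed unknown; τ_1 = 30.67/γ_1.
Leg 2: γ = 1/√(1 − 0.885²) = 1/√0.2168 = 2.148; τ_2 = 27.57/2.148 = 12.84 years.
Leg 3: β = 0.8984; γ = 1/√(1 − 0.8984²) = 1/√0.1929 = 2.277; τ_3 = 39.21/2.277 = 17.22 years.
Total proper time: τ_1 + 12.84 + 17.22 = 53.04, so τ_1 = 53.04 − 30.06 = 22.98 years.
γ_1 = 30.67/22.98 = 1.334; β = √(1 − 1/γ²) = √0.4384.

β = 0.662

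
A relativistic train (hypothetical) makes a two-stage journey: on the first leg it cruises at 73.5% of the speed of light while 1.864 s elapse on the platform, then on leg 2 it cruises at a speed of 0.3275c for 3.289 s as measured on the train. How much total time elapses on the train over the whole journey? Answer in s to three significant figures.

τ = 4.55 s

Leg 1: β = 0.735; γ = 1/√(1 − 0.735²) = 1/√0.4598 = 1.475; τ_1 = 1.864/1.475 = 1.264 s.
Leg 2: 3.289 s is already measured on the train.
Total: 1.264 + 3.289 s.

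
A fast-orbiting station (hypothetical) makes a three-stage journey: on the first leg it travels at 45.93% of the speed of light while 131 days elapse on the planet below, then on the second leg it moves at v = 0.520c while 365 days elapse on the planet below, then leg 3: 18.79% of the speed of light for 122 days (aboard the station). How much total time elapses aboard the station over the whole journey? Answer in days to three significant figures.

Leg 1: β = 0.4593; γ = 1/√(1 − 0.4593²) = 1/√0.7890 = 1.126; τ_1 = 131/1.126 = 116.4 days.
Leg 2: γ = 1/√(1 − 0.520²) = 1/√0.7296 = 1.171; τ_2 = 365/1.171 = 311.8 days.
Leg 3: 122 days is already measured aboard the station.
Total: 116.4 + 311.8 + 122.0 days.

τ = 550 days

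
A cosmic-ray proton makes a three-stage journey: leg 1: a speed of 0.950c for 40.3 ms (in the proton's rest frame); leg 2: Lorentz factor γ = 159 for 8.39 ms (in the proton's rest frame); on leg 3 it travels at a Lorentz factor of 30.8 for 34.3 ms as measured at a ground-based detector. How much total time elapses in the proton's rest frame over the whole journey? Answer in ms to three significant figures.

Leg 1: 40.3 ms is already measured in the proton's rest frame.
Leg 2: 8.39 ms is already measured in the proton's rest frame.
Leg 3: γ = 30.8; τ_3 = 34.3/30.80 = 1.114 ms.
Total: 40.30 + 8.390 + 1.114 ms.

τ = 49.8 ms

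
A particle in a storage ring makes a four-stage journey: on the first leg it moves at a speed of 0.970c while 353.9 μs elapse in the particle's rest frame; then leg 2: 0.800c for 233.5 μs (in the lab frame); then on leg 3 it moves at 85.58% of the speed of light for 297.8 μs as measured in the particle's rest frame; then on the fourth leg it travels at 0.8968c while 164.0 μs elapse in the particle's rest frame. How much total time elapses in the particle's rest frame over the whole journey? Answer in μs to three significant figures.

τ = 956 μs

Leg 1: 353.9 μs is already measured in the particle's rest frame.
Leg 2: γ = 1/√(1 − 0.800²) = 5/3 ≈ 1.667; τ_2 = 233.5/1.667 = 140.1 μs.
Leg 3: 297.8 μs is already measured in the particle's rest frame.
Leg 4: 164.0 μs is already measured in the particle's rest frame.
Total: 353.9 + 140.1 + 297.8 + 164.0 μs.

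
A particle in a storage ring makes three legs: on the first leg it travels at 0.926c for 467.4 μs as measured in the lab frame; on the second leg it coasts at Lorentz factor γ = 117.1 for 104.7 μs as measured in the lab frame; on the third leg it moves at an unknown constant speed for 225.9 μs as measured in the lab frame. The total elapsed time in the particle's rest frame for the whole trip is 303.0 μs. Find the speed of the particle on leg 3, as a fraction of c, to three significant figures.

β = 0.831

Leg 1: γ = 1/√(1 − 0.926²) = 1/√0.1425 = 2.649; τ_1 = 467.4/2.649 = 176.5 μs.
Leg 2: γ = 117.1; τ_2 = 104.7/117.1 = 0.8941 μs.
Leg 3: speed unknown; τ_3 = 225.9/γ_3.
Total proper time: 176.5 + 0.8941 + τ_3 = 303.0, so τ_3 = 303.0 − 177.3 = 125.7 μs.
γ_3 = 225.9/125.7 = 1.798; β = √(1 − 1/γ²) = √0.6906.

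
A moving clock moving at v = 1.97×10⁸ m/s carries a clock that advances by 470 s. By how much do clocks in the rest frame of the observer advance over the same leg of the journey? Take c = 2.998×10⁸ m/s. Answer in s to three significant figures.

β = 1.97×10⁸/2.998×10⁸ = 0.6571; γ = 1/√(1 − 0.6571²) = 1.327
The interval measured on the moving clock is the proper time (both events occur at the same place in that frame); the lab-frame interval is Δt = γτ = 1.327 × 470 s.

Δt = 624 s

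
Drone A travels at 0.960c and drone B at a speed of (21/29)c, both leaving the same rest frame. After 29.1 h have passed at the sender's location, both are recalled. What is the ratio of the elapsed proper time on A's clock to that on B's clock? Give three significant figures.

τ_A/τ_B = 0.406

A: γ = 1/√(1 − 0.960²) = 25/7 ≈ 3.571. B: γ = 1/√(1 − (21/29)²) = 29/20 = 1.450.
τ_A/τ_B = γ_B/γ_A = 1.450/3.571 = 0.4060, so τ_A/τ_B = 0.4060.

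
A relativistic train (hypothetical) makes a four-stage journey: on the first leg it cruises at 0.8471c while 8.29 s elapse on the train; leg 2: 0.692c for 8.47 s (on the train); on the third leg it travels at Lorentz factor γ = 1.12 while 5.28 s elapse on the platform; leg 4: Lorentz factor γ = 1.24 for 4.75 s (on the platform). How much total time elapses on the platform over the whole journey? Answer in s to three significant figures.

Δt = 37.4 s

Leg 1: γ = 1/√(1 − 0.8471²) = 1/√0.2824 = 1.882; Δt_1 = 1.882 × 8.29 = 15.60 s.
Leg 2: γ = 1/√(1 − 0.692²) = 1/√0.5211 = 1.385; Δt_2 = 1.385 × 8.47 = 11.73 s.
Leg 3: 5.28 s is already measured on the platform.
Leg 4: 4.75 s is already measured on the platform.
Total: 15.60 + 11.73 + 5.280 + 4.750 s.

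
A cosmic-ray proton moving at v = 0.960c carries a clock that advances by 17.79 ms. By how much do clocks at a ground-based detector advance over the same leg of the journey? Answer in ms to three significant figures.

γ = 1/√(1 − 0.960²) = 1/√0.07840 = 3.571
The interval measured in the proton's rest frame is the proper time (both events occur at the same place in that frame); the lab-frame interval is Δt = γτ = 3.571 × 17.79 ms.

Δt = 63.5 ms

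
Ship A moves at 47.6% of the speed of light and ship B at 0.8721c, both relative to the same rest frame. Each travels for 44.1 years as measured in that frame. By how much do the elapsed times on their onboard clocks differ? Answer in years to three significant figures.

|τ_A − τ_B| = 17.2 years

A: β = 0.476; γ = 1/√(1 − 0.476²) = 1/√0.7734 = 1.137; τ_A = 44.1/1.137 = 38.78 years.
B: γ = 1/√(1 − 0.8721²) = 1/√0.2394 = 2.044; τ_B = 44.1/2.044 = 21.58 years.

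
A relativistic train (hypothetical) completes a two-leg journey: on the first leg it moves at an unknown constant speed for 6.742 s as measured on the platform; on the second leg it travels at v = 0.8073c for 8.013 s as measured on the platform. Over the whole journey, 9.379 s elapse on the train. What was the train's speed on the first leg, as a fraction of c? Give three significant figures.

Leg 1: speed unknown; τ_1 = 6.742/γ_1.
Leg 2: γ = 1/√(1 − 0.8073²) = 1/√0.3483 = 1.695; τ_2 = 8.013/1.695 = 4.729 s.
Total proper time: τ_1 + 4.729 = 9.379, so τ_1 = 9.379 − 4.729 = 4.650 s.
γ_1 = 6.742/4.650 = 1.450; β = √(1 − 1/γ²) = √0.5243.

β = 0.724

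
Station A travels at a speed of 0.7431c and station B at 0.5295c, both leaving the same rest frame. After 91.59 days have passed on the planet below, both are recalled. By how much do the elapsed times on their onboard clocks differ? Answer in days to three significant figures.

A: γ = 1/√(1 − 0.7431²) = 1/√0.4478 = 1.494; τ_A = 91.59/1.494 = 61.29 days.
B: γ = 1/√(1 − 0.5295²) = 1/√0.7196 = 1.179; τ_B = 91.59/1.179 = 77.70 days.

|τ_A − τ_B| = 16.4 days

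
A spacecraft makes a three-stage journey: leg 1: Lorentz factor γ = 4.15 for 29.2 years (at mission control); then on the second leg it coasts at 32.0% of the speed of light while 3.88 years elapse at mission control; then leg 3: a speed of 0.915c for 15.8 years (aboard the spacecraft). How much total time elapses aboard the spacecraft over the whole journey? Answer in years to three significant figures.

τ = 26.5 years

Leg 1: γ = 4.15; τ_1 = 29.2/4.150 = 7.036 years.
Leg 2: β = 0.320; γ = 1/√(1 − 0.320²) = 1/√0.8976 = 1.056; τ_2 = 3.88/1.056 = 3.676 years.
Leg 3: 15.8 years is already measured aboard the spacecraft.
Total: 7.036 + 3.676 + 15.80 years.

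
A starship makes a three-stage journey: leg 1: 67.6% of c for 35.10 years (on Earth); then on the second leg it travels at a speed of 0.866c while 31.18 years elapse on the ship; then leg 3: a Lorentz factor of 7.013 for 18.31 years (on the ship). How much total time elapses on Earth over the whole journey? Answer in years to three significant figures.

Δt = 226 years

Leg 1: 35.10 years is already measured on Earth.
Leg 2: γ = 1/√(1 − 0.866²) = 1/√0.2500 = 2.000; Δt_2 = 2.000 × 31.18 = 62.35 years.
Leg 3: γ = 7.013; Δt_3 = 7.013 × 18.31 = 128.4 years.
Total: 35.10 + 62.35 + 128.4 years.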